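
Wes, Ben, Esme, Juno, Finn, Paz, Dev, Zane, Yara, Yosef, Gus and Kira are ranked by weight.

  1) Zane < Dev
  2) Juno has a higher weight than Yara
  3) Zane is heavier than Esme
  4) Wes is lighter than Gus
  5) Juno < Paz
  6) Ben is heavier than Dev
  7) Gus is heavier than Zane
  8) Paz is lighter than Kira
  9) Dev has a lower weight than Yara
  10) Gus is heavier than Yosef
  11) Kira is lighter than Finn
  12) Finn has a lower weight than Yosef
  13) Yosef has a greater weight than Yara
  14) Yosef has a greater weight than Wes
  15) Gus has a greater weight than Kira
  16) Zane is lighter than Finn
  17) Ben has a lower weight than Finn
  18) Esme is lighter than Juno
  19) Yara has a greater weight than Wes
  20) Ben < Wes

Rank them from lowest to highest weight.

Esme < Zane < Dev < Ben < Wes < Yara < Juno < Paz < Kira < Finn < Yosef < Gus

Each adjacent pair is fixed by a given relation: Esme < Zane; Zane < Dev; Dev < Ben; Ben < Wes; Wes < Yara; Yara < Juno; Juno < Paz; Paz < Kira; Kira < Finn; Finn < Yosef; Yosef < Gus. Chaining them end to end gives the full order.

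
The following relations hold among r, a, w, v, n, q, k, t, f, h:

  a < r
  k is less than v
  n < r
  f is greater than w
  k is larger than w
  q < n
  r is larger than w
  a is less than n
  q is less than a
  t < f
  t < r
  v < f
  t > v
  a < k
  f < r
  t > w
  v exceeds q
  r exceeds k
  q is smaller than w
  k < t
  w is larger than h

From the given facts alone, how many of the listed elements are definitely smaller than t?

Directly below t: w, k, v.
One step further: h, q, a (6 so far).
Nothing else is reachable below t; 6 in all.

6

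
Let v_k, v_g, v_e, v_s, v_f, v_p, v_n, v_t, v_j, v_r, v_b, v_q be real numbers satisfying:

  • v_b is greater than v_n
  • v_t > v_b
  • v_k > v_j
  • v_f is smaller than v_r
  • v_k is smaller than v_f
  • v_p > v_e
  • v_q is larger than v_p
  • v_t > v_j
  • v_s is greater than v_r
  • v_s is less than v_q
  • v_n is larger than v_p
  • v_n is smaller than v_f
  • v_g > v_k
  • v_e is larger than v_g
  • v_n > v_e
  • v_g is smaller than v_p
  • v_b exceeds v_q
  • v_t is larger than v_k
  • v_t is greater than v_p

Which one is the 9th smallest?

v_s

Chaining the given pairs: v_j < v_k < v_g < v_e < v_p < v_n < v_f < v_r < v_s < v_q < v_b < v_t.
Counting 9 from the smallest end gives v_s.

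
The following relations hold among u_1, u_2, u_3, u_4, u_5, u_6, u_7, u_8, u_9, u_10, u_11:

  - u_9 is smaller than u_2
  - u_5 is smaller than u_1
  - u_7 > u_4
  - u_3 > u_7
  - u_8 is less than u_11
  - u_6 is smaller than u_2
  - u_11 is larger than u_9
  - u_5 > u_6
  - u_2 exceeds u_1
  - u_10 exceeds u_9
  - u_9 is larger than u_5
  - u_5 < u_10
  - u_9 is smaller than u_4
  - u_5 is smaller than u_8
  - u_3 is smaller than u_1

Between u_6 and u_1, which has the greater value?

u_6 < u_5 and u_5 < u_9 give u_6 < u_9.
With u_9 < u_4: u_6 < u_5 < u_9 < u_4.
Then u_4 < u_7 extends the chain to u_7.
Then u_7 < u_3 extends the chain to u_3.
With u_3 < u_1: u_6 < u_5 < u_9 < u_4 < u_7 < u_3 < u_1.
So u_6 < u_1; u_1 is the larger of the two.

u_1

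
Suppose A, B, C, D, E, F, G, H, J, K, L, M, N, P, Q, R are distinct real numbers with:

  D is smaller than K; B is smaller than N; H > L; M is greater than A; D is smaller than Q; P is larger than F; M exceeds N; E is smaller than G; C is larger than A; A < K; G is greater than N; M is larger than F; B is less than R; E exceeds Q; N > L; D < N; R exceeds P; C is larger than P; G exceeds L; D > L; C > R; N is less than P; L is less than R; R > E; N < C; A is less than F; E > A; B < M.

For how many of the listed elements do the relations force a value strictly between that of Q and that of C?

2

Chaining upward from Q reaches: E, G, R.
Chaining downward from C reaches: L, B, D, A, F, N, P, E, R.
Strictly between Q and C are those in both lists: E, R — 2 elements.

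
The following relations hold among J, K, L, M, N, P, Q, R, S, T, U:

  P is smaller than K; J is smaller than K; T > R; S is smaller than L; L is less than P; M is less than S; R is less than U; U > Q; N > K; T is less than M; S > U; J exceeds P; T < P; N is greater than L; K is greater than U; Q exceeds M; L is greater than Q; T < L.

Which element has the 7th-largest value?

Chaining the given pairs: R < T < M < Q < U < S < L < P < J < K < N.
The 7th largest is U.

U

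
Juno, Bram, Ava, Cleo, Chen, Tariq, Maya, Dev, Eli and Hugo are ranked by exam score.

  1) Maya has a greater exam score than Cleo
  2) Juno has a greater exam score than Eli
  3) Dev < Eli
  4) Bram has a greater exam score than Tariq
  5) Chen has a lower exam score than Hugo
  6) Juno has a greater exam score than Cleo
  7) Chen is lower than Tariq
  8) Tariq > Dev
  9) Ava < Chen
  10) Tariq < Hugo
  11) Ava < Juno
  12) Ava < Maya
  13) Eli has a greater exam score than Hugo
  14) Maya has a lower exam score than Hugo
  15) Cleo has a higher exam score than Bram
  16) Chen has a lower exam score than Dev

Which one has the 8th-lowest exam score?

Hugo

Chaining the given pairs: Ava < Chen < Dev < Tariq < Bram < Cleo < Maya < Hugo < Eli < Juno.
Counting 8 from the smallest end gives Hugo.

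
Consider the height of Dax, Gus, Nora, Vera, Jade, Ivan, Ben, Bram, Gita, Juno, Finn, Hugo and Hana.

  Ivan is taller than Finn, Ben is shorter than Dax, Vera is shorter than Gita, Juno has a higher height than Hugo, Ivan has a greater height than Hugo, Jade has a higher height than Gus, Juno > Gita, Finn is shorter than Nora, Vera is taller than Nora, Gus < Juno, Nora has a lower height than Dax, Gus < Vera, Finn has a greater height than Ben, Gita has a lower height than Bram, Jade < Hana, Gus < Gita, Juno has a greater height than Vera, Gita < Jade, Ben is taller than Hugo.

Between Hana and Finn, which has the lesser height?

Finn

The relevant relations are Finn < Nora; Nora < Vera; Vera < Gita; Gita < Jade; Jade < Hana.
Together: Finn < Nora < Vera < Gita < Jade < Hana.
So Finn < Hana; Finn is the shorter of the two.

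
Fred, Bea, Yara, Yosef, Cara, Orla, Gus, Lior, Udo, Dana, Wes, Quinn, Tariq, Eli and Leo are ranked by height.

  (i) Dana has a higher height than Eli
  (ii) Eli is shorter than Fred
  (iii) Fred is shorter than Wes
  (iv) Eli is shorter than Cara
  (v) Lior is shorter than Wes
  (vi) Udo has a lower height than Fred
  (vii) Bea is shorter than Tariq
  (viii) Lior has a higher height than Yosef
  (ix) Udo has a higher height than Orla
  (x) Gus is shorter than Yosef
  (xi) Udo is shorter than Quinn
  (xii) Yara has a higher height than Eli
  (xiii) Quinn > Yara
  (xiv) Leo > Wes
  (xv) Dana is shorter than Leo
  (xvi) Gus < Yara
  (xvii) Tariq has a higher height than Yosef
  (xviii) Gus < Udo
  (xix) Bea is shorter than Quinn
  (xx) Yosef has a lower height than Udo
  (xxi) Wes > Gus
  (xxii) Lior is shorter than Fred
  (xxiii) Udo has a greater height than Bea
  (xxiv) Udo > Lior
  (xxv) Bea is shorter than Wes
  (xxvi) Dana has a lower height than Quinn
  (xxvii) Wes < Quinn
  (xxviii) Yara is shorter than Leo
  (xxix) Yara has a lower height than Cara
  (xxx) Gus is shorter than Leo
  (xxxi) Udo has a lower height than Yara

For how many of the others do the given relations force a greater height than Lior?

Directly above Lior: Udo, Fred, Wes.
One step further: Yara, Leo, Quinn (6 so far).
One step further: Cara (7 so far).
No other element is forced above Lior by the given relations, so the count is 7.

7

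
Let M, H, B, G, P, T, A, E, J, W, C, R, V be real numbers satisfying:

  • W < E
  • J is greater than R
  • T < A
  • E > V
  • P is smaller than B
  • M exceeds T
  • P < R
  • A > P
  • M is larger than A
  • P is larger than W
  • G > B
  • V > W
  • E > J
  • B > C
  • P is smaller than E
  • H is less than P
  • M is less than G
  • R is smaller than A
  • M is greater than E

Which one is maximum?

T is not greatest since T < M; H is not greatest since H < P; W is not greatest since W < V; P is not greatest since P < R; R is not greatest since R < J; V is not greatest since V < E; A is not greatest since A < M; C is not greatest since C < B; B is not greatest since B < G; J is not greatest since J < E; E is not greatest since E < M; M is not greatest since M < G.
Only G has nothing above it, so G is the maximum.

G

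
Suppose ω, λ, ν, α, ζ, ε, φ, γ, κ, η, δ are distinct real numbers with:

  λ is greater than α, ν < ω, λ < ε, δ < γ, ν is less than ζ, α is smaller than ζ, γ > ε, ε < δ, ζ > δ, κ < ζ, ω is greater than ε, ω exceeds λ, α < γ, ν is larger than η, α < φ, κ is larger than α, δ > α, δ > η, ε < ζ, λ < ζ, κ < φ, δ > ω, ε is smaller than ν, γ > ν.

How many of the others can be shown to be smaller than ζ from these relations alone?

Directly below ζ: α, κ, λ, ε, ν, δ.
One step further: η, ω (8 so far).
No other element is forced below ζ by the given relations, so the count is 8.

8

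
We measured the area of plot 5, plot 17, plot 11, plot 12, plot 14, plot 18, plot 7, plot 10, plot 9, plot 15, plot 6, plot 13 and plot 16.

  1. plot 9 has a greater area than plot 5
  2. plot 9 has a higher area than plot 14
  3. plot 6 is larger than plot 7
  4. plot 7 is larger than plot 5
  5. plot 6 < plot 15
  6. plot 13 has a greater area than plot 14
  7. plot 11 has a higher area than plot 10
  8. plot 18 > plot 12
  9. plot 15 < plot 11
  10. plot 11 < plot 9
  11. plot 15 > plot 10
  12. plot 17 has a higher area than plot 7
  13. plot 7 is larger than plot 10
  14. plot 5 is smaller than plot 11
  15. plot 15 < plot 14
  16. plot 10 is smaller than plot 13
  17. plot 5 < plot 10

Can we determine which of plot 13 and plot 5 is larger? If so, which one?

plot 13

Link the given pairs in sequence: plot 5 < plot 10; plot 10 < plot 7; plot 7 < plot 6; plot 6 < plot 15; plot 15 < plot 14; plot 14 < plot 13.
Chaining these gives plot 5 < plot 10 < plot 7 < plot 6 < plot 15 < plot 14 < plot 13.
So plot 13 is larger.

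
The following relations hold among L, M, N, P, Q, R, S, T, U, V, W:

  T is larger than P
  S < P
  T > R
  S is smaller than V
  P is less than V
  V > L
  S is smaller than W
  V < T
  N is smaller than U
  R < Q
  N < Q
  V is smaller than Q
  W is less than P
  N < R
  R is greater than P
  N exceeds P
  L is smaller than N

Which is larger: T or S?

T

S < W and W < P give S < P.
Then P < N extends the chain to N.
With N < R: S < W < P < N < R.
With R < T: S < W < P < N < R < T.
So S < T; T is the larger of the two.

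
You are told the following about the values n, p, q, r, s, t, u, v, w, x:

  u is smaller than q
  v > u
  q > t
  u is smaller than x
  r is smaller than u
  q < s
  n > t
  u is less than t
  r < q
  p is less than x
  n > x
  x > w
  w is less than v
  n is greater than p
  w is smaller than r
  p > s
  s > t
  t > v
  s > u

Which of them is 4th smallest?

v

The consecutive relations fix a unique order: w < r < u < v < t < q < s < p < x < n.
The 4th smallest is v.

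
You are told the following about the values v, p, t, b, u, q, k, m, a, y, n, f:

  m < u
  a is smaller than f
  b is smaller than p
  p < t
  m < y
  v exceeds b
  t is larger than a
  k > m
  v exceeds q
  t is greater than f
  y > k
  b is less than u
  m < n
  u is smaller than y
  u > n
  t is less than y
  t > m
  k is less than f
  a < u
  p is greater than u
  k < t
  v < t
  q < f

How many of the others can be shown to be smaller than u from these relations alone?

Directly below u: b, a, m, n.
Nothing else is reachable below u; 4 in all.

4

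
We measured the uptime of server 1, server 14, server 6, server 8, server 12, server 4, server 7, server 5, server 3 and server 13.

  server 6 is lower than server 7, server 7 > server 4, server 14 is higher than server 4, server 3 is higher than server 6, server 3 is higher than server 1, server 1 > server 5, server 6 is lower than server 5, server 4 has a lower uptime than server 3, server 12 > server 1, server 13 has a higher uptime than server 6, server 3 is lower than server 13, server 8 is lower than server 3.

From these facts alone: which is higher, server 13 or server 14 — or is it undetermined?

Following every chain through server 14: below server 14 we get server 4.
server 13 is not reached, and no chain runs the other way from server 13 to server 14.
So the given relations leave the order of server 14 and server 13 undetermined.

undetermined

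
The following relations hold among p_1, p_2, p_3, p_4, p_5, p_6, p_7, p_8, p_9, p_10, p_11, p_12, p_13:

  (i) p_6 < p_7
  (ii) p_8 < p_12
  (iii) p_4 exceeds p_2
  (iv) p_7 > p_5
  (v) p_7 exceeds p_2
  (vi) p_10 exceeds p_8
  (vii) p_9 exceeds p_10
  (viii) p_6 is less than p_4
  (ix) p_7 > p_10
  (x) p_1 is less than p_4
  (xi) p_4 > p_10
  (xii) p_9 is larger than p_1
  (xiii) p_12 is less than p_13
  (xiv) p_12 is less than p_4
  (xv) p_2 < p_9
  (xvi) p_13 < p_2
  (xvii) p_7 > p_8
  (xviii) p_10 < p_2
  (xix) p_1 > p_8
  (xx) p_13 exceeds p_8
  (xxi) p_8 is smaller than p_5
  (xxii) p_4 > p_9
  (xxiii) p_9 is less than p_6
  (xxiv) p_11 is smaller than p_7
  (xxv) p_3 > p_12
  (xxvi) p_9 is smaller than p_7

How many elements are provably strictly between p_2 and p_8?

Chaining upward from p_8 reaches: p_12, p_3, p_1, p_10, p_13, p_5, p_9, p_6, p_4, p_7.
Chaining downward from p_2 reaches: p_12, p_10, p_13.
Strictly between p_8 and p_2 are those in both lists: p_12, p_10, p_13 — 3 elements.

3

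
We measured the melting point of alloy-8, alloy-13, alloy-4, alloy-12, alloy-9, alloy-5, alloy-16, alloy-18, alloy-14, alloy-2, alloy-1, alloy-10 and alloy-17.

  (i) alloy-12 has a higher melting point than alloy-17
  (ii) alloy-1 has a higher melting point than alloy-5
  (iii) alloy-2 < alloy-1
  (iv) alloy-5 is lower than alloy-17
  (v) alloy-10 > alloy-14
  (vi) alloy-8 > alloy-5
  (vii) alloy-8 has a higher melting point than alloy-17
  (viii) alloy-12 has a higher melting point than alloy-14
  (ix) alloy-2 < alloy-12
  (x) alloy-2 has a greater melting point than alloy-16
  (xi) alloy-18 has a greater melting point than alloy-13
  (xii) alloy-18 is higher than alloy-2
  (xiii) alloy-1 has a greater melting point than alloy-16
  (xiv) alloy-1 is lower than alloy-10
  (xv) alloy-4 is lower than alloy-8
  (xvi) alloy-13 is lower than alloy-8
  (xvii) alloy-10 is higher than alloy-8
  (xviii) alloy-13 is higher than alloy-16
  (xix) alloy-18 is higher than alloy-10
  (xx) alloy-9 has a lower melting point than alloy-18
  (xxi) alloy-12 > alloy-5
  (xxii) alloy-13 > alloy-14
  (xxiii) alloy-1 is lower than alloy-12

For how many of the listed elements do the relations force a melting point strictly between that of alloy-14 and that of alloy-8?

Chaining upward from alloy-14 reaches: alloy-13, alloy-12, alloy-10, alloy-18.
Chaining downward from alloy-8 reaches: alloy-16, alloy-5, alloy-4, alloy-13, alloy-17.
Strictly between alloy-14 and alloy-8 are those in both lists: alloy-13 — 1 element.

1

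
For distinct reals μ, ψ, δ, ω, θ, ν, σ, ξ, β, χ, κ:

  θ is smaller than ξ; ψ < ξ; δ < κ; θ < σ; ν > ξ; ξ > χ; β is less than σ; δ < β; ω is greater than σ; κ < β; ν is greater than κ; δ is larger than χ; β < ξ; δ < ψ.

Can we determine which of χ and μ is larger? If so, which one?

undetermined

Following every chain through χ: above χ we get δ, κ, β, ψ, ξ, σ, ν, ω.
μ is not reached, and no chain runs the other way from μ to χ.
So the given relations leave the order of χ and μ undetermined.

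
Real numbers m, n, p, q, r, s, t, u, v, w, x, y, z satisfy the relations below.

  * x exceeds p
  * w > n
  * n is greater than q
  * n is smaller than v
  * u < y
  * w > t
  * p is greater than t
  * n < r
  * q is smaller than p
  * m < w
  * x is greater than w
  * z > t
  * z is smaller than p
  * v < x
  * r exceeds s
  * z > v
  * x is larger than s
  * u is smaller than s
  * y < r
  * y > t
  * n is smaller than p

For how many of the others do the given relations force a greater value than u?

Directly above u: s, y.
One step further: x, r (4 so far).
Nothing else is reachable above u; 4 in all.

4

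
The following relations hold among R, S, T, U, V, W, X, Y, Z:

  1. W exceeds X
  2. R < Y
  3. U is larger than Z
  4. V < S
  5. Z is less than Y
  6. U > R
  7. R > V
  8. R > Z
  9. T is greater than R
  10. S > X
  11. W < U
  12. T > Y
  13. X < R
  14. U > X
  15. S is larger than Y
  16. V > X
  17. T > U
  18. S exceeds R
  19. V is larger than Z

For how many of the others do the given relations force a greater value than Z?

6

The elements the relations force above Z are V, R, U, Y, S, T — no chain reaches any other.
That is 6.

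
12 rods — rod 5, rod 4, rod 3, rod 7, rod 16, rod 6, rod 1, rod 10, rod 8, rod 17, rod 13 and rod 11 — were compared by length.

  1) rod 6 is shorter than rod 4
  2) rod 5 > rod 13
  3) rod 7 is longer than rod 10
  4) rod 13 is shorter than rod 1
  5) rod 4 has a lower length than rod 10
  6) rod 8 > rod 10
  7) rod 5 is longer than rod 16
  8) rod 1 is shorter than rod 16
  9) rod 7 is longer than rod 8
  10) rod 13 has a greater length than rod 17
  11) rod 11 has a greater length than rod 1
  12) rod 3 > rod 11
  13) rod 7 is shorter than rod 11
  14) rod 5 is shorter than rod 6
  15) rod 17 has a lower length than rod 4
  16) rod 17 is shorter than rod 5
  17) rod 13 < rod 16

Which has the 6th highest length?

Piecing the relations together gives one ordering: rod 17 < rod 13 < rod 1 < rod 16 < rod 5 < rod 6 < rod 4 < rod 10 < rod 8 < rod 7 < rod 11 < rod 3.
Counting 6 from the largest end gives rod 4.

rod 4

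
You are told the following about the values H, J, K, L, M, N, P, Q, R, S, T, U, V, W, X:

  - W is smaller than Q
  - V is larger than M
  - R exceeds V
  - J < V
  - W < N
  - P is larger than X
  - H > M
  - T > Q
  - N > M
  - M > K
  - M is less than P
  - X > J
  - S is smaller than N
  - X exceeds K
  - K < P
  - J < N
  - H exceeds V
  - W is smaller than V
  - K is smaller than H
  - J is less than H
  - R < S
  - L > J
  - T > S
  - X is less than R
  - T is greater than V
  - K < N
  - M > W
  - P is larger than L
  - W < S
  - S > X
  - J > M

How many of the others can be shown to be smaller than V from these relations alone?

4

Directly below V: W, M, J.
One step further: K (4 so far).
Nothing else is reachable below V; 4 in all.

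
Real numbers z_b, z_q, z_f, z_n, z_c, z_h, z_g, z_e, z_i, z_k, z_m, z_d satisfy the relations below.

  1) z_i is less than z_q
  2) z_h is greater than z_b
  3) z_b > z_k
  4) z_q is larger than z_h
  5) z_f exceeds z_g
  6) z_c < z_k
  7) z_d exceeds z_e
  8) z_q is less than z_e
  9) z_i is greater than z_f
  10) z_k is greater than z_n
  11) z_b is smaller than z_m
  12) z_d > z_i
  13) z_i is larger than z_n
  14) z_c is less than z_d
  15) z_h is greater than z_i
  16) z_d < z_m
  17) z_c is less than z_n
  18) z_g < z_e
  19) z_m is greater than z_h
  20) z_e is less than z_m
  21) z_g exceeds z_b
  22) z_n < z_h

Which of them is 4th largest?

z_q

Piecing the relations together gives one ordering: z_c < z_n < z_k < z_b < z_g < z_f < z_i < z_h < z_q < z_e < z_d < z_m.
Counting 4 from the largest end gives z_q.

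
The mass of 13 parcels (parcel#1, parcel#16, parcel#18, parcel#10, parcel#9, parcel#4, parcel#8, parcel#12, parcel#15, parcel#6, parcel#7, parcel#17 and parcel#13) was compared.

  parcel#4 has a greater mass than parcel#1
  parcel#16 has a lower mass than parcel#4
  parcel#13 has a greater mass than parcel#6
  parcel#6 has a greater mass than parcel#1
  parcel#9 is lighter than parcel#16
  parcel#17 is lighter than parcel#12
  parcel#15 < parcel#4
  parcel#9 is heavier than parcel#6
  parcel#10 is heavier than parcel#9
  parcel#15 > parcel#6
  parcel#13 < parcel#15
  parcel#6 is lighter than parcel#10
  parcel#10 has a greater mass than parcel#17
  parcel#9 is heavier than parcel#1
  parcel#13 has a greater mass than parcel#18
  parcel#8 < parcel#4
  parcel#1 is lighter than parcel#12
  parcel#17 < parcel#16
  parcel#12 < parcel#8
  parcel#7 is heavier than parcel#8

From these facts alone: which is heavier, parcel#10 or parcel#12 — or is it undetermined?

undetermined

Following every chain through parcel#12: above parcel#12 we get parcel#8, parcel#7, parcel#4; below parcel#12 we get parcel#17, parcel#1.
parcel#10 is not reached, and no chain runs the other way from parcel#10 to parcel#12.
So the given relations leave the order of parcel#12 and parcel#10 undetermined.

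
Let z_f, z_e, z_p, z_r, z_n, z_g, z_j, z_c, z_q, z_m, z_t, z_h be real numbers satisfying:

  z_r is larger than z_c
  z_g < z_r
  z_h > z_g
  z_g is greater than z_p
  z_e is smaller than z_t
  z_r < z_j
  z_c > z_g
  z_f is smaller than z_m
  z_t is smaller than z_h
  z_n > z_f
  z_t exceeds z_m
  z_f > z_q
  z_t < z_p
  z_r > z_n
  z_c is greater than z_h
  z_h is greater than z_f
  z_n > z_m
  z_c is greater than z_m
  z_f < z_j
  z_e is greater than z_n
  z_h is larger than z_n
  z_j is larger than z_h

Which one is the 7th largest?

Chaining the given pairs: z_q < z_f < z_m < z_n < z_e < z_t < z_p < z_g < z_h < z_c < z_r < z_j.
Counting 7 from the largest end gives z_t.

z_t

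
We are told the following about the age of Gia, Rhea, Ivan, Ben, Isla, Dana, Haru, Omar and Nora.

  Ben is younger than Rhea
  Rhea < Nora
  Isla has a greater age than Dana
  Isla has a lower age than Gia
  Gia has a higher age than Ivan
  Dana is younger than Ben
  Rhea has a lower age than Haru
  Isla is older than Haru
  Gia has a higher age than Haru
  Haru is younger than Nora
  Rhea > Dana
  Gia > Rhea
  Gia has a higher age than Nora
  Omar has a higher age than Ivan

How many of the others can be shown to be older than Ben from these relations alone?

The elements the relations force above Ben are Rhea, Haru, Isla, Nora, Gia — no chain reaches any other.
That is 5.

5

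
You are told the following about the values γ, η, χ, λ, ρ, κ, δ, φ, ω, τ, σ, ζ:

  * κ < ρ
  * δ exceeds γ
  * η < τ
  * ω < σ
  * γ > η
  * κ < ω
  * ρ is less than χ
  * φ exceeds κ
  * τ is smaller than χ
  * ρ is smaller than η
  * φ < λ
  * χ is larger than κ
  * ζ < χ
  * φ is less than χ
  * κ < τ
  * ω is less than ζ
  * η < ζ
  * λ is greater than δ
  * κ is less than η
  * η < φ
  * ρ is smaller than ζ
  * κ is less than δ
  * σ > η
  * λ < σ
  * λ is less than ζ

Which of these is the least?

κ

Chaining upward from κ: directly above it, ρ, η, τ, φ, ω, δ, χ; then γ, λ, ζ, σ.
That covers every other element, and nothing is given below κ, so κ is the least.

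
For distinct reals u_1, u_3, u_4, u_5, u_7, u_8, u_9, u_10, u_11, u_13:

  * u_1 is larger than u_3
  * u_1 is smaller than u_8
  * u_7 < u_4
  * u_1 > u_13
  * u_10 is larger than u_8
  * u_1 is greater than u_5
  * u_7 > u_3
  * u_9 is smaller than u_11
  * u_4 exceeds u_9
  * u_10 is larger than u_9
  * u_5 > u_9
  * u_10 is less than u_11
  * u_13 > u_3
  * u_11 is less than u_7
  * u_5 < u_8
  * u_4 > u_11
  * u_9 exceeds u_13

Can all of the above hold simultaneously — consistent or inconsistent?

The single ordering u_3 < u_13 < u_9 < u_5 < u_1 < u_8 < u_10 < u_11 < u_7 < u_4 satisfies every listed relation, so no contradiction arises.

consistent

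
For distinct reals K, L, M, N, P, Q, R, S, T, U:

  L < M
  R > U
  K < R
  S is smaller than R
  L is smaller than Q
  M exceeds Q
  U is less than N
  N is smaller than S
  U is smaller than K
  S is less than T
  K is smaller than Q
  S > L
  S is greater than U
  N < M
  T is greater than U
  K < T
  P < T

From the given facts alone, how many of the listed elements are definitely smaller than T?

6

From T the given relations immediately reach P, U, K, S.
From those, L, N — 6 in total.
Nothing else is reachable below T; 6 in all.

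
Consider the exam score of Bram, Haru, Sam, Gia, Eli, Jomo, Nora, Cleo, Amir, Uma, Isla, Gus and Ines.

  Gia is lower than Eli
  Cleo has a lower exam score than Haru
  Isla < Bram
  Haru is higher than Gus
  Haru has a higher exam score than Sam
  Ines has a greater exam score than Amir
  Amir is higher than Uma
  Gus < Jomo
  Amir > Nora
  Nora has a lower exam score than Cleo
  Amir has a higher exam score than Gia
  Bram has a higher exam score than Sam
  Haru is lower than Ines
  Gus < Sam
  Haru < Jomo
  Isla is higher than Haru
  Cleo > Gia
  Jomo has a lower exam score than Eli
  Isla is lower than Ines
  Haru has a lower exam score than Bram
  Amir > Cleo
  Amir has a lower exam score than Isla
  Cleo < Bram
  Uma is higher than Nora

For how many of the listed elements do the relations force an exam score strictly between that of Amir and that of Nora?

2

Chaining upward from Nora reaches: Cleo, Haru, Jomo, Uma, Isla, Ines, Eli, Bram.
Chaining downward from Amir reaches: Gia, Cleo, Uma.
Strictly between Nora and Amir are those in both lists: Cleo, Uma — 2 elements.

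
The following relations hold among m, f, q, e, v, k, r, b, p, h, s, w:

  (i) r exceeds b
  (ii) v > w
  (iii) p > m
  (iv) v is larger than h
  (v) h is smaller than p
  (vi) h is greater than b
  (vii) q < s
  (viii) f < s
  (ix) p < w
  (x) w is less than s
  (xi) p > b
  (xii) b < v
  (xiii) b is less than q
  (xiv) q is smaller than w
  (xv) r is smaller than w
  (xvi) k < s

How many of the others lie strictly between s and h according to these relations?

2

Chaining upward from h reaches: p, w, v.
Chaining downward from s reaches: b, m, f, p, r, q, w, k.
Strictly between h and s are those in both lists: p, w — 2 elements.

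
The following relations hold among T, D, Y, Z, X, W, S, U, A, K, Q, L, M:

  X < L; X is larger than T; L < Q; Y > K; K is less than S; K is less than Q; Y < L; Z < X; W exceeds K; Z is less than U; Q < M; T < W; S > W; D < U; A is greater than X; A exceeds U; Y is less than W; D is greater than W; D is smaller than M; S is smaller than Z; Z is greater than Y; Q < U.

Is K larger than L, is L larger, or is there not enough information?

L

The relevant relations are K < Y; Y < W; W < S; S < Z; Z < X; X < L.
Chaining these gives K < Y < W < S < Z < X < L.
So L is larger.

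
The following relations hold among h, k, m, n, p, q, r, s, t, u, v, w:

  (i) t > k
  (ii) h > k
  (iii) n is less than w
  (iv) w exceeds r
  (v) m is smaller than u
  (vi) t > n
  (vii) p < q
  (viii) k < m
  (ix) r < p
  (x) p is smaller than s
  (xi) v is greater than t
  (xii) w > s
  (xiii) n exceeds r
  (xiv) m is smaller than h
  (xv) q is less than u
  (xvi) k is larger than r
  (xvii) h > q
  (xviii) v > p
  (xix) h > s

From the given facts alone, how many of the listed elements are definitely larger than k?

5

The elements the relations force above k are m, t, h, u, v — no chain reaches any other.
That is 5.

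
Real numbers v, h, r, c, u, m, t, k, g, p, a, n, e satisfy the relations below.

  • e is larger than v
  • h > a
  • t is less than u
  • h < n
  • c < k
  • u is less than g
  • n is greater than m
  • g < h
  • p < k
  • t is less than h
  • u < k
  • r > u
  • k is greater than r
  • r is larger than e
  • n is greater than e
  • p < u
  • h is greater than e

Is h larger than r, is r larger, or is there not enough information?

Following every chain through r: above r we get k; below r we get p, t, u, v, e.
h is not reached, and no chain runs the other way from h to r.
So the given relations leave the order of r and h undetermined.

undetermined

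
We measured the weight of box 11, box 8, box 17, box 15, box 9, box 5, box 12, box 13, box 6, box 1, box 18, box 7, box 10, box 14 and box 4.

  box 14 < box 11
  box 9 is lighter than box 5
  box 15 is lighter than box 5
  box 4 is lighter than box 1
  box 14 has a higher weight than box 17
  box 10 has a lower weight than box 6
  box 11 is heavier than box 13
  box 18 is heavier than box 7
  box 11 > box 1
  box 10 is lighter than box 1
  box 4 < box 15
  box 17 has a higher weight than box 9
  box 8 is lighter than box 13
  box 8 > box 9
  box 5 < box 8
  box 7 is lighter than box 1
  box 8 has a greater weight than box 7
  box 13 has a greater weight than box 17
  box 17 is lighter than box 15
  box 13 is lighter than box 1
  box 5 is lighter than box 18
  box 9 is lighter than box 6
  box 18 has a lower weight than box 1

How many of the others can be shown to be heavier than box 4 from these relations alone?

The elements the relations force above box 4 are box 15, box 5, box 8, box 18, box 13, box 1, box 11 — no chain reaches any other.
That is 7.

7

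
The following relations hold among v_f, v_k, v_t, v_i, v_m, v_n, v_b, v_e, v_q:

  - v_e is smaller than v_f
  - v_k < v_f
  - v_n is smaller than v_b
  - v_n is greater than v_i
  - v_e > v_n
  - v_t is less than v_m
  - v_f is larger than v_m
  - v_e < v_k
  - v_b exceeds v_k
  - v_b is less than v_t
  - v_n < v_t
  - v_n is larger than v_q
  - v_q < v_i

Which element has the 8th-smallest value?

Chaining the given pairs: v_q < v_i < v_n < v_e < v_k < v_b < v_t < v_m < v_f.
Counting 8 from the smallest end gives v_m.

v_m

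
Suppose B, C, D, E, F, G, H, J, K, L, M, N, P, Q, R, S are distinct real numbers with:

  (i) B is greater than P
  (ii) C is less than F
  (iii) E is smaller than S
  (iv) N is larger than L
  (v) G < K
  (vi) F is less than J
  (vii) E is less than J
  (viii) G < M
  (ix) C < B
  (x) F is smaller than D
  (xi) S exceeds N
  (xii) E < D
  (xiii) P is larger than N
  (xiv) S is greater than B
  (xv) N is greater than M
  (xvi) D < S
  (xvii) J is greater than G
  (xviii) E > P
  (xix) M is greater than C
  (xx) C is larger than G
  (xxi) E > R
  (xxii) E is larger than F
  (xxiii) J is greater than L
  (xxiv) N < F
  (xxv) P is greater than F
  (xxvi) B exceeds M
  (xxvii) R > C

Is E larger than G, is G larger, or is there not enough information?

Chaining the given relations: G < C < M < N < F < P < E.
So E is larger.

E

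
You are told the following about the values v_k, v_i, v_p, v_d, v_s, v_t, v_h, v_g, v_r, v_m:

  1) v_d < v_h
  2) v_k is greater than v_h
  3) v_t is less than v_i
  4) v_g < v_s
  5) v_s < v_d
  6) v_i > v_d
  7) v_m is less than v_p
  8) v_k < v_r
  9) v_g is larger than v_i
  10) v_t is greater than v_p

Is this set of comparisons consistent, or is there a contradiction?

We have v_d < v_i stated directly, yet also v_i < v_g < v_s < v_d by chaining the others — so v_i < v_d. Contradiction.

inconsistent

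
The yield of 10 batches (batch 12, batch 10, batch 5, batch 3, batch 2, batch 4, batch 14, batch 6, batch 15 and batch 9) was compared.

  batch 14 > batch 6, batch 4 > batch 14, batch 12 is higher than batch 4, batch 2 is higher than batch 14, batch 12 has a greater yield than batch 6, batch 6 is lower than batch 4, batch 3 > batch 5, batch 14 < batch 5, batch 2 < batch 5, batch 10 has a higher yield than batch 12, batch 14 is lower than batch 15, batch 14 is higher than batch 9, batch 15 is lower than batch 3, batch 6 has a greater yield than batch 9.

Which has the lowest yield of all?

batch 9

Chaining upward from batch 9: directly above it, batch 6, batch 14; then batch 2, batch 4, batch 5, batch 15, batch 12; then batch 3, batch 10.
That covers every other element, and nothing is given below batch 9, so batch 9 is the lowest yield.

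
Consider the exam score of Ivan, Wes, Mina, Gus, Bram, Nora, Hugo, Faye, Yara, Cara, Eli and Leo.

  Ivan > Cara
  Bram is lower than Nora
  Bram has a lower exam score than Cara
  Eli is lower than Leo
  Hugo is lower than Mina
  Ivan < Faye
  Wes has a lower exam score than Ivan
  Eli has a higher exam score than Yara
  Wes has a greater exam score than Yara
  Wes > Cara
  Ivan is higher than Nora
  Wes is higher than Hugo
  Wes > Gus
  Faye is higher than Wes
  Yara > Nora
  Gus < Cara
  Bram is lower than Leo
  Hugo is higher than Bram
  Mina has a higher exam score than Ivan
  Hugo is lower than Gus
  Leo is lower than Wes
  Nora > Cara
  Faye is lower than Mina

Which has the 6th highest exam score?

Eli

Chaining the given pairs: Bram < Hugo < Gus < Cara < Nora < Yara < Eli < Leo < Wes < Ivan < Faye < Mina.
Counting 6 from the largest end gives Eli.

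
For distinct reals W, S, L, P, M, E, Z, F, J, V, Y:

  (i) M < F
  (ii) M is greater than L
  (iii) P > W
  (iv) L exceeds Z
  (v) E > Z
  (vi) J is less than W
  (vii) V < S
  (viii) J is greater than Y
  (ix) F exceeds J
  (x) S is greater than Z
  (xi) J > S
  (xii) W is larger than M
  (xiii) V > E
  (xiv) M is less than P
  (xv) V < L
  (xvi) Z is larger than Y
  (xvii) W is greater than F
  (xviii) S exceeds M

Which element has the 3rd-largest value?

Chaining the given pairs: Y < Z < E < V < L < M < S < J < F < W < P.
Counting 3 from the largest end gives F.

F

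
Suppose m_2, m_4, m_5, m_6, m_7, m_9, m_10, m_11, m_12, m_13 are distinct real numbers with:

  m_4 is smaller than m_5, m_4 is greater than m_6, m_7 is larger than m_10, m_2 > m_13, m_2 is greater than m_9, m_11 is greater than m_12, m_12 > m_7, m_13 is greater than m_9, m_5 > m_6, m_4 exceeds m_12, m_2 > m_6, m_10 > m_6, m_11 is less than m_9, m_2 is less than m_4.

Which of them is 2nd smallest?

Chaining the given pairs: m_6 < m_10 < m_7 < m_12 < m_11 < m_9 < m_13 < m_2 < m_4 < m_5.
The 2nd smallest is m_10.

m_10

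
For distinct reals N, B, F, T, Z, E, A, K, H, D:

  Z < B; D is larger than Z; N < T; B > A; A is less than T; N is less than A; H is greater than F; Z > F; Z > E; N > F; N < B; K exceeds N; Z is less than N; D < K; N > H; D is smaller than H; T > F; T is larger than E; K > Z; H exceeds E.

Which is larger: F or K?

K

The relevant relations are F < Z; Z < D; D < H; H < N; N < K.
Chaining these gives F < Z < D < H < N < K.
So F < K; K is the larger of the two.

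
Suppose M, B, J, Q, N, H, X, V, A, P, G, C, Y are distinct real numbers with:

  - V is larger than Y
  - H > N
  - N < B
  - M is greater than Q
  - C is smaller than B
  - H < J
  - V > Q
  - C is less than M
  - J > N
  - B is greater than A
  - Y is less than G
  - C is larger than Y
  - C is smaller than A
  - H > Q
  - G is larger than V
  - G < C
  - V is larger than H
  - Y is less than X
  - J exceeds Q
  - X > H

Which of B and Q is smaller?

Q

Q < H and H < V give Q < V.
With V < G: Q < H < V < G.
Then G < C extends the chain to C.
Then C < A extends the chain to A.
Then A < B extends the chain to B.
So Q < B; Q is the smaller of the two.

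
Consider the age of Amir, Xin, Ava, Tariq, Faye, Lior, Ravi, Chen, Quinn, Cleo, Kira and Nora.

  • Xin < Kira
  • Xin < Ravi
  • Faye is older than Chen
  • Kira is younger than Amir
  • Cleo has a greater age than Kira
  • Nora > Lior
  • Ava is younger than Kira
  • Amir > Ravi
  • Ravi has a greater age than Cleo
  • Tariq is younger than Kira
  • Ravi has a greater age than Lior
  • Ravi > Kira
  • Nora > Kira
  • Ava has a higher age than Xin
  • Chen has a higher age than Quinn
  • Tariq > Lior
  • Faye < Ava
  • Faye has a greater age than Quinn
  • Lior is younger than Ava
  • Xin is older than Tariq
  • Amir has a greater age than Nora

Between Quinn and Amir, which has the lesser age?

Quinn

Link the given pairs in sequence: Quinn < Chen; Chen < Faye; Faye < Ava; Ava < Kira; Kira < Cleo; Cleo < Ravi; Ravi < Amir.
Chaining these gives Quinn < Chen < Faye < Ava < Kira < Cleo < Ravi < Amir.
So Quinn < Amir; Quinn is the younger of the two.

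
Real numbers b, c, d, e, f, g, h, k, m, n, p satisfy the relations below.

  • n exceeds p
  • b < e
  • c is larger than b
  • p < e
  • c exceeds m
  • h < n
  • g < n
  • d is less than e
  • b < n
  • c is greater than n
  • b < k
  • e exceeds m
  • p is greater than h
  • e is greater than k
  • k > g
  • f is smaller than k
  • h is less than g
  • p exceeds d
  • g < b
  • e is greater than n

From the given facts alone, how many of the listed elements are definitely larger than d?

From d the given relations immediately reach p, e.
From those, n — 3 in total.
From those, c — 4 in total.
Nothing else is reachable above d; 4 in all.

4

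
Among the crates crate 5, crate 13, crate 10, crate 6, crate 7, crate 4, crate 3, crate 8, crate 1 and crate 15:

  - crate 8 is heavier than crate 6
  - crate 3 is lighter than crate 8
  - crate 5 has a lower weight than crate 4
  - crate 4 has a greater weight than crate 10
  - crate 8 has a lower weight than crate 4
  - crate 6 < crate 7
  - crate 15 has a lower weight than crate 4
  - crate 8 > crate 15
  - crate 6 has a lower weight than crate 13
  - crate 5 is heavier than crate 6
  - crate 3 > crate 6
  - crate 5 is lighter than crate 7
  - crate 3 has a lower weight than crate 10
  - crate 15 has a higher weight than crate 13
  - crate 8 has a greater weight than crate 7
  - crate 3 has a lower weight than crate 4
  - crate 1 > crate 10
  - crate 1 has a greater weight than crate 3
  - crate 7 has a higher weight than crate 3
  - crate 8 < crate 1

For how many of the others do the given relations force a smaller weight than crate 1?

8

The elements the relations force below crate 1 are crate 6, crate 3, crate 13, crate 5, crate 7, crate 10, crate 15, crate 8 — no chain reaches any other.
That is 8.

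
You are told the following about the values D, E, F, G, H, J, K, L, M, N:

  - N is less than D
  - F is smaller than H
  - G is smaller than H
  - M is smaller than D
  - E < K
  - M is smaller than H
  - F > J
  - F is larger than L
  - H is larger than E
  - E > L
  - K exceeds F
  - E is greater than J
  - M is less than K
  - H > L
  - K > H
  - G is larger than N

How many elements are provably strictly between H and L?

Chaining upward from L reaches: F, E, K.
Chaining downward from H reaches: J, N, F, M, E, G.
Strictly between L and H are those in both lists: F, E — 2 elements.

2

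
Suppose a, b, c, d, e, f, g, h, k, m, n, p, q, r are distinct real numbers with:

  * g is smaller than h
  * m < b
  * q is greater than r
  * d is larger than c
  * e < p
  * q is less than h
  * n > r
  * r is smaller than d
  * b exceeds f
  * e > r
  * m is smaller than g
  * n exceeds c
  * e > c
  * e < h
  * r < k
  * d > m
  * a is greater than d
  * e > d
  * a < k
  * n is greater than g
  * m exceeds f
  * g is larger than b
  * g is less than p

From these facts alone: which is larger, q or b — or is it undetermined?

Following every chain through q: above q we get h; below q we get r.
b is not reached, and no chain runs the other way from b to q.
So the given relations leave the order of q and b undetermined.

undetermined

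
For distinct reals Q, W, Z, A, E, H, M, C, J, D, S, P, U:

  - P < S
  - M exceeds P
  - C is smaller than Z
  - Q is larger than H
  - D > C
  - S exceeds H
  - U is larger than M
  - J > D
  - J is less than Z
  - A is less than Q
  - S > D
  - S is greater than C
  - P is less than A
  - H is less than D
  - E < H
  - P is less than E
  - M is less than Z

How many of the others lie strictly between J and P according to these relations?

Chaining upward from P reaches: E, H, M, D, U, S, A, Z, Q.
Chaining downward from J reaches: C, E, H, D.
Strictly between P and J are those in both lists: E, H, D — 3 elements.

3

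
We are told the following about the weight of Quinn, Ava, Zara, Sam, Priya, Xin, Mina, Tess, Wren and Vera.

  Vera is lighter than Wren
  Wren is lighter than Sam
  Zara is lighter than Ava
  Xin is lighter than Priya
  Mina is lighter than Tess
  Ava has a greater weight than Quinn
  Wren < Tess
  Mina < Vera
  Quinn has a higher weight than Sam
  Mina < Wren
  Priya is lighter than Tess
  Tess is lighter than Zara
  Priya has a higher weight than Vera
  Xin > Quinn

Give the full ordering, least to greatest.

Mina < Vera < Wren < Sam < Quinn < Xin < Priya < Tess < Zara < Ava

Each adjacent pair is fixed by a given relation: Mina < Vera; Vera < Wren; Wren < Sam; Sam < Quinn; Quinn < Xin; Xin < Priya; Priya < Tess; Tess < Zara; Zara < Ava. Chaining them end to end gives the full order.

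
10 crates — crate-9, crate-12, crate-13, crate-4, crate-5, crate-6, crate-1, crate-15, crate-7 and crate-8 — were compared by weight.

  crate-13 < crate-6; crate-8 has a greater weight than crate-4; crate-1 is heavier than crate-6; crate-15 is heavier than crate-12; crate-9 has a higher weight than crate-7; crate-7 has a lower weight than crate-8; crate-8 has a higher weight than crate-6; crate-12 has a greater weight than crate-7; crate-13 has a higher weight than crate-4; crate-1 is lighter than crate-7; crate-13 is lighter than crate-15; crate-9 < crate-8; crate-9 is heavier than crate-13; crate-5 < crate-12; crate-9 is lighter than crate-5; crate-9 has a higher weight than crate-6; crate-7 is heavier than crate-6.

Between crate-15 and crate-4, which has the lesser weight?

crate-4

Chaining the given relations: crate-4 < crate-13 < crate-6 < crate-1 < crate-7 < crate-9 < crate-5 < crate-12 < crate-15.
So crate-4 < crate-15; crate-4 is the lighter of the two.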